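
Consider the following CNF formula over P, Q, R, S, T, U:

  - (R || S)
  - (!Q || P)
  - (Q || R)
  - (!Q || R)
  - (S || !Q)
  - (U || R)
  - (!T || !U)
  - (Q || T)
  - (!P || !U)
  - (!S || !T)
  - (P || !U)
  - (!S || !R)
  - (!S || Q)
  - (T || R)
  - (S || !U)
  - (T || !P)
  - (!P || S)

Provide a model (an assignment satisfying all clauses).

Set P = False and propagate.
  then Q is forced to False.
  then R is forced to True.
  then T is forced to True.
  then U is forced to False.
  then S is forced to False.
Every clause has at least one true literal under this assignment.

P = F  Q = F  R = T  S = F  T = T  U = F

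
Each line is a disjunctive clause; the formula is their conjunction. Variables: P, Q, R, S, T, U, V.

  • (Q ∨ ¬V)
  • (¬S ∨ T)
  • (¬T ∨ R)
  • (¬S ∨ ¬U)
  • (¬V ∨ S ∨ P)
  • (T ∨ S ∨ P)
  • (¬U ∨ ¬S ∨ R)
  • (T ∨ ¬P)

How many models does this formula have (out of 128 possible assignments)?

16

Split on S, then T.
  S=1, T=1: P free; 3 ways for (Q,R,U,V) × 2^1 = 6.
  S=1, T=0: a clause becomes empty — 0.
  S=0, T=1: U free; 5 ways for (P,Q,R,V) × 2^1 = 10.
  S=0, T=0: a clause becomes empty — 0.
Total: 6 + 0 + 10 + 0 = 16.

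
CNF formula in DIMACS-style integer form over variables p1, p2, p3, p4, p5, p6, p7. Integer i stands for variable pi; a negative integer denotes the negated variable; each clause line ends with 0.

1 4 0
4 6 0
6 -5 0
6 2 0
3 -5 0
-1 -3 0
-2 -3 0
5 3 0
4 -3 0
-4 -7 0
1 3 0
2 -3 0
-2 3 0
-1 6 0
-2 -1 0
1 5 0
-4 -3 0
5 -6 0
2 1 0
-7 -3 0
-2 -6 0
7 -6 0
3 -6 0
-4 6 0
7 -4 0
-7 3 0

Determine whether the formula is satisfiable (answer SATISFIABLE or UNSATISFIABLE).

UNSATISFIABLE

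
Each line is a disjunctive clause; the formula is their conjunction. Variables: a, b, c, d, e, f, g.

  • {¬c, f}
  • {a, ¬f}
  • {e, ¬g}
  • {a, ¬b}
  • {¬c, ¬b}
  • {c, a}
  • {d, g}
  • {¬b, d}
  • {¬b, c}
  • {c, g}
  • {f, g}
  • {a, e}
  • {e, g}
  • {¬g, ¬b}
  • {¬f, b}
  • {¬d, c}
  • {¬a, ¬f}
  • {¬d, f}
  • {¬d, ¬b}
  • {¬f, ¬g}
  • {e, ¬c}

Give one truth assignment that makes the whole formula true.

a=T, b=F, c=F, d=F, e=T, f=F, g=T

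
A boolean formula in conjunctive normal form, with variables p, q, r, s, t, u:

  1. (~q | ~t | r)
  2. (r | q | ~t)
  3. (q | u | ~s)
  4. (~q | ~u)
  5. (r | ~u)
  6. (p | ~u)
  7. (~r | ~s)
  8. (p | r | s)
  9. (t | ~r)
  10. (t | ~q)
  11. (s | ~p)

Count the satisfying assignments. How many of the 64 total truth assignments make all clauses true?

The models are:
  p=0 q=0 r=1 s=0 t=1 u=0
  p=0 q=1 r=1 s=0 t=1 u=0
Count: 2.

2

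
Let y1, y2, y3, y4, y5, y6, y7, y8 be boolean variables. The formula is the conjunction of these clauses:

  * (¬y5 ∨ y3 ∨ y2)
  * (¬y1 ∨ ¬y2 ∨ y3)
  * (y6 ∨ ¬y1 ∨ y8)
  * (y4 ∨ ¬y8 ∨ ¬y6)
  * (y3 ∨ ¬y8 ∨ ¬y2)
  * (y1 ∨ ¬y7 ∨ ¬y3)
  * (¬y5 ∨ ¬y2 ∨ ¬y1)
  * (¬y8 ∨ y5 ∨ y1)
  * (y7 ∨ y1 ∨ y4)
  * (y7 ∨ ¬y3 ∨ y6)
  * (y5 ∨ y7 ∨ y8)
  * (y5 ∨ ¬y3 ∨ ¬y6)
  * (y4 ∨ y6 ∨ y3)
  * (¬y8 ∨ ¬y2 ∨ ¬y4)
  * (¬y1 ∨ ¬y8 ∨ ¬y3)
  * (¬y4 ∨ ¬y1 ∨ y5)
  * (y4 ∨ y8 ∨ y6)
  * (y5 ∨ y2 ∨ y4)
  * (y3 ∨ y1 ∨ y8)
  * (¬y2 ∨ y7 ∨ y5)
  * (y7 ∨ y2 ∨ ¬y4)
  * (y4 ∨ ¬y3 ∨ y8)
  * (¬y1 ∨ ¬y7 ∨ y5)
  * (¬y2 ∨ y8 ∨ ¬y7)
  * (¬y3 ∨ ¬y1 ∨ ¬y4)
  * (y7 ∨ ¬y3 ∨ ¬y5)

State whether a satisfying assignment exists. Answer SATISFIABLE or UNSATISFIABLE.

UNSATISFIABLE

y3 = True:
  y1 = True:
    propagation gives y8=False, y6=True, y5=True, y2=False; an empty clause results — contradiction.
  y1 = False:
    propagation gives y7=False, y4=True, y6=True, y5=True; an empty clause results — contradiction.
y3 = False:
  y2 = True:
    propagation gives y1=False, y8=False; an empty clause results — contradiction.
  y2 = False:
    propagation gives y5=False, y4=True, y1=False, y8=False; an empty clause results — contradiction.
Every branch closes, so no satisfying assignment exists.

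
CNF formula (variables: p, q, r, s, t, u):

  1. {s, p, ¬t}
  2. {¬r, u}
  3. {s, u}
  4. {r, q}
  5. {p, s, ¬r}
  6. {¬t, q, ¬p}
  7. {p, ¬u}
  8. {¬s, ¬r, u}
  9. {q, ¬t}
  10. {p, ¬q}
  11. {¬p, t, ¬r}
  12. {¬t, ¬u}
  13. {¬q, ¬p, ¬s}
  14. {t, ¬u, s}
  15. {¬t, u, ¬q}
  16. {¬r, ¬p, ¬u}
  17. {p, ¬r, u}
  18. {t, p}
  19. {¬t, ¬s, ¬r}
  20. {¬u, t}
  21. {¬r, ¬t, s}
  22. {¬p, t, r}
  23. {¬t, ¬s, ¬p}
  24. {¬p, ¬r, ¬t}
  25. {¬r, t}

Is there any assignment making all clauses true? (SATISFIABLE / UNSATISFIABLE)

t = True:
  propagation gives q=True, p=True, u=False; an empty clause results — contradiction.
t = False:
  propagation gives p=True, r=False; an empty clause results — contradiction.
Every branch closes, so no satisfying assignment exists.

UNSATISFIABLE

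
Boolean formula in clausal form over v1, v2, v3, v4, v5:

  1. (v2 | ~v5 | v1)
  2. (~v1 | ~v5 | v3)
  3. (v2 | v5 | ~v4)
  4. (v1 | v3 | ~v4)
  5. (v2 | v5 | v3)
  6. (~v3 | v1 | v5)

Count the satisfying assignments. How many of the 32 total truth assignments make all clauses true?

Case analysis on v5 and v1:
  v5=T, v1=T: remaining (v2,v3,v4) ∈ {(F,T,F); (F,T,T); (T,T,F); (T,T,T)} — 4.
  v5=T, v1=F: remaining (v2,v3,v4) ∈ {(T,F,F); (T,T,F); (T,T,T)} — 3.
  v5=F, v1=T: 5 of the 8 assignments to (v2,v3,v4) work.
  v5=F, v1=F: remaining (v2,v3,v4) ∈ {(T,F,F)} — 1.
Total: 4 + 3 + 5 + 1 = 13.

13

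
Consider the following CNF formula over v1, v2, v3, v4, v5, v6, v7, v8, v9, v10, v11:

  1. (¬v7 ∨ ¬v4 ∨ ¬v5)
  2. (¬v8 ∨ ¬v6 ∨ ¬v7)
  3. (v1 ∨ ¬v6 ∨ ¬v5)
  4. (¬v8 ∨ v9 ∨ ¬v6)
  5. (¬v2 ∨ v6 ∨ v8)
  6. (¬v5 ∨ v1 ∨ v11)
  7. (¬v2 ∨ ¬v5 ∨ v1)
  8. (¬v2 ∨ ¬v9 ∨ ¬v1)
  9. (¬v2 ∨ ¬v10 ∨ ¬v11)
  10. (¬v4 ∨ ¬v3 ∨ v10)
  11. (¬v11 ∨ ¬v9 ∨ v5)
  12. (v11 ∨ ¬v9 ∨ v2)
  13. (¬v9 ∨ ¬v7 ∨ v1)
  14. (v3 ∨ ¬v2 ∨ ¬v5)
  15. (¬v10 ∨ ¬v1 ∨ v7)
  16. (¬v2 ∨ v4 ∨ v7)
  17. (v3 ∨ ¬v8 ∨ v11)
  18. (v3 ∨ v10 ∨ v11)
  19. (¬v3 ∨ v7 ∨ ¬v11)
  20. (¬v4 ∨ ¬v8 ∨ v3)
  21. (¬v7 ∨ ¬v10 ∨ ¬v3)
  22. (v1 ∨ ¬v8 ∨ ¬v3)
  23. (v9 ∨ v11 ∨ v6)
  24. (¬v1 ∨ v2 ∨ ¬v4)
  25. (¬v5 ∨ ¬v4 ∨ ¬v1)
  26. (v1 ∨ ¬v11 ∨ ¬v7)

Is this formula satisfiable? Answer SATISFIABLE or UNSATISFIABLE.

Branch on v1: take v1 = True.
Try v2 = False.
  then v4 is forced to False.
The remaining clauses are satisfied by v3 = True, v5 = True, v6 = False, v7 = True, v8 = False, v9 = True, v10 = False, v11 = True.
Every clause has at least one true literal under this assignment.
So v1=1, v2=0, v3=1, v4=0, v5=1, v6=0, v7=1, v8=0, v9=1, v10=0, v11=1 is a satisfying assignment.

SATISFIABLE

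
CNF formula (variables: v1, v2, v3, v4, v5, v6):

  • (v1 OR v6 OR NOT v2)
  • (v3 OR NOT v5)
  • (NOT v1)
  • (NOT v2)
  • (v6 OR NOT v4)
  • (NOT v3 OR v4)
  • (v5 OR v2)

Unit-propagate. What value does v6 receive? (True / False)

(NOT v1) stands alone — v1 = False.
(NOT v2) is a unit clause: v2 = False.
From (v2 OR v5) and v2 = False: v5 = True.
From (NOT v5 OR v3) and v5 = True: v3 = True.
From (v4 OR NOT v3) and v3 = True: v4 = True.
From (NOT v4 OR v6) and v4 = True: v6 = True.

True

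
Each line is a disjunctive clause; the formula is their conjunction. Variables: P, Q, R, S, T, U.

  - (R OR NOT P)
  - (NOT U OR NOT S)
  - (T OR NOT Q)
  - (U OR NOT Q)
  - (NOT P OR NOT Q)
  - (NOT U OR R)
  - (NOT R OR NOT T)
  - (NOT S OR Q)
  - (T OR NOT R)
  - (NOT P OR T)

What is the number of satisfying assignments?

2

The models are:
  P=F Q=F R=F S=F T=F U=F
  P=F Q=F R=F S=F T=T U=F
Count: 2.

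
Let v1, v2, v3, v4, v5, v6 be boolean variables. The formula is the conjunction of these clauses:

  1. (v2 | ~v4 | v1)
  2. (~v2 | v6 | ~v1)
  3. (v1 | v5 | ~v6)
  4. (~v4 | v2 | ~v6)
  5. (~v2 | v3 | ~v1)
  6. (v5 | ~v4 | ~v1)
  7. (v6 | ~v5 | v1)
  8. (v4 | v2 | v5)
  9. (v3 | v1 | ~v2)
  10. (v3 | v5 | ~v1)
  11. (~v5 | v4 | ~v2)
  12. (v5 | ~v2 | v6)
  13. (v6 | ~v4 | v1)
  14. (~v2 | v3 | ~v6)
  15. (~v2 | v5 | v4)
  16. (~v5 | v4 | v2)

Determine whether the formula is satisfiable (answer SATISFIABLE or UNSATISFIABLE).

v3 occurs only positively in the remaining clauses — set v3 = True.
Branch on v1: take v1 = True.
The remaining clauses are satisfied by v2 = False, v4 = True, v5 = True, v6 = False.
Every clause has at least one true literal under this assignment.
So v1 = T, v2 = F, v3 = T, v4 = T, v5 = T, v6 = F is a satisfying assignment.

SATISFIABLE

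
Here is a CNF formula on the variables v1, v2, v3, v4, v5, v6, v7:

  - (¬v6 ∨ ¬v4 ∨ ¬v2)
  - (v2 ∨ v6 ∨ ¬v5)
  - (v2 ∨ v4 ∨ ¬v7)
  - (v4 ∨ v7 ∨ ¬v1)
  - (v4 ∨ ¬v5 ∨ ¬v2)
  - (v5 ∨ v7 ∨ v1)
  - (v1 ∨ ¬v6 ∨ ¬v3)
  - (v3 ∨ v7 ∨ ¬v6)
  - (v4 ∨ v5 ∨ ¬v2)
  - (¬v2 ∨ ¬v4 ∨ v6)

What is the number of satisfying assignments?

Case analysis on v2 and v4:
  v2=T, v4=T: a clause becomes empty — 0.
  v2=T, v4=F: a clause becomes empty — 0.
  v2=F, v4=T: 14 of the 32 assignments to (v1,v3,v5,v6,v7) work.
  v2=F, v4=F: a clause becomes empty — 0.
Total: 0 + 0 + 14 + 0 = 14.

14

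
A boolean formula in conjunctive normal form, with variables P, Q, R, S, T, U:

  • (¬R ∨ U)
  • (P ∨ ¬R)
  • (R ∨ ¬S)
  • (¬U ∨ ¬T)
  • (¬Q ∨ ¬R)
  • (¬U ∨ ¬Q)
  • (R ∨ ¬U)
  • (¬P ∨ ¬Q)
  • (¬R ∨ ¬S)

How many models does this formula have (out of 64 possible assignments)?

7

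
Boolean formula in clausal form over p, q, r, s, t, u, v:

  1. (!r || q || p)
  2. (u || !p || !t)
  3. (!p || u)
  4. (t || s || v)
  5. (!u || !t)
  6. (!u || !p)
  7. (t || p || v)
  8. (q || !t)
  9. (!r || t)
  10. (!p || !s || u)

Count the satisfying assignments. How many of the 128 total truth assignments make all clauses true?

Split on p, then t.
  p=T, t=T: a clause becomes empty — 0.
  p=T, t=F: a clause becomes empty — 0.
  p=F, t=T: forces q=T; u=F; r, s, v free → 2^3 = 8.
  p=F, t=F: forces r=F; v=T; q, s, u free → 2^3 = 8.
Total: 0 + 0 + 8 + 8 = 16.

16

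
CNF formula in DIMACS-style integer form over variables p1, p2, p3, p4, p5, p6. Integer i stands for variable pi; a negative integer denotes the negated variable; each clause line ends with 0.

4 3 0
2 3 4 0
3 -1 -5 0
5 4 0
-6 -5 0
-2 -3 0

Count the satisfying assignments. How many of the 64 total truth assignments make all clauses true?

18

Case analysis on p3 and p4:
  p3=T, p4=T: p1 free; 3 ways for (p2,p5,p6) × 2^1 = 6.
  p3=T, p4=F: remaining (p1,p2,p5,p6) ∈ {(F,F,T,F); (T,F,T,F)} — 2.
  p3=F, p4=T: p2 free; 5 ways for (p1,p5,p6) × 2^1 = 10.
  p3=F, p4=F: a clause becomes empty — 0.
Total: 6 + 2 + 10 + 0 = 18.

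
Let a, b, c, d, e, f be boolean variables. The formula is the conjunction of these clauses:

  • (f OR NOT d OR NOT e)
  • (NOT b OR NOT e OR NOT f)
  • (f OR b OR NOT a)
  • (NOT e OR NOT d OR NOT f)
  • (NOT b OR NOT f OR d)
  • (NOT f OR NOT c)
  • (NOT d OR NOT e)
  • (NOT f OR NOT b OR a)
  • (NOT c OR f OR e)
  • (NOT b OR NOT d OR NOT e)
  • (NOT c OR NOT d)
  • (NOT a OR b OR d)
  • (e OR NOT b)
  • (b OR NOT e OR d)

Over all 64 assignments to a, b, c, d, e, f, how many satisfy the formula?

9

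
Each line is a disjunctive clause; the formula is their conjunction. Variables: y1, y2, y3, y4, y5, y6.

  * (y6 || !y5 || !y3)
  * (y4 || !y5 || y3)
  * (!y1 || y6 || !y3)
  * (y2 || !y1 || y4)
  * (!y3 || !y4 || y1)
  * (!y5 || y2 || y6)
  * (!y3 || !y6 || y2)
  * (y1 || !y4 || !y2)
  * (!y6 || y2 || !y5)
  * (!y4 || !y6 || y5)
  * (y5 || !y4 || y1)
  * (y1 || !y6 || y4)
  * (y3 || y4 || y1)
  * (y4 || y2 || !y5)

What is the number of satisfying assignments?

Split on y4, then y1.
  y4=T, y1=T: 5 of the 16 assignments to (y2,y3,y5,y6) work.
  y4=T, y1=F: a clause becomes empty — 0.
  y4=F, y1=T: remaining (y2,y3,y5,y6) ∈ {(T,F,F,F); (T,F,F,T); (T,T,F,T); (T,T,T,T)} — 4.
  y4=F, y1=F: remaining (y2,y3,y5,y6) ∈ {(F,T,F,F); (T,T,F,F)} — 2.
Total: 5 + 0 + 4 + 2 = 11.

11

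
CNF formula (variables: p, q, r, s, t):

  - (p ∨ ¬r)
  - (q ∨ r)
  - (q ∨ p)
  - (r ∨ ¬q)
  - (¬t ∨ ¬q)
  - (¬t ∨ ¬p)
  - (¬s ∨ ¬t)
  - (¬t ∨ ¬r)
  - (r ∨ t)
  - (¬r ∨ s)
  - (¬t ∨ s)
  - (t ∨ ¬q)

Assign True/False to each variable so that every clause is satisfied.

p = 1  q = 0  r = 1  s = 1  t = 0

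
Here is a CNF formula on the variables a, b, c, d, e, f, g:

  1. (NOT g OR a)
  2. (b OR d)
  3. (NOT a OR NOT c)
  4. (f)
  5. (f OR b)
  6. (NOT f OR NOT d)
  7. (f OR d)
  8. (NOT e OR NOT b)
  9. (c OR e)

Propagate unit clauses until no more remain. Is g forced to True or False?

Unit clause (f) sets f = True.
(NOT d OR NOT f) with f = True leaves only NOT d, so d = False.
From (b OR d) and d = False: b = True.
From (NOT b OR NOT e) and b = True: e = False.
In (e OR c), e is now false; c must hold, so c = True.
(NOT c OR NOT a) with c = True leaves only NOT a, so a = False.
(a OR NOT g): since a = False, the clause reduces to (NOT g). g = False.

False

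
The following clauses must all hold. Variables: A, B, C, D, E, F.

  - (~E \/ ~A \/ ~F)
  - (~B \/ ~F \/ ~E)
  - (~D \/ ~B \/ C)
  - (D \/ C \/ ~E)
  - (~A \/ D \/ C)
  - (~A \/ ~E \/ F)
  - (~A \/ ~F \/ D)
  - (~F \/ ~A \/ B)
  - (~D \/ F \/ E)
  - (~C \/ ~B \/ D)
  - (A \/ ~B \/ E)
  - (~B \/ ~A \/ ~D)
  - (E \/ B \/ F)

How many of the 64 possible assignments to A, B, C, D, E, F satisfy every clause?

Split on A, then B.
  A=T, B=T: a clause becomes empty — 0.
  A=T, B=F: a clause becomes empty — 0.
  A=F, B=T: remaining (C,D,E,F) ∈ {(T,T,T,F)} — 1.
  A=F, B=F: 10 of the 16 assignments to (C,D,E,F) work.
Total: 0 + 0 + 1 + 10 = 11.

11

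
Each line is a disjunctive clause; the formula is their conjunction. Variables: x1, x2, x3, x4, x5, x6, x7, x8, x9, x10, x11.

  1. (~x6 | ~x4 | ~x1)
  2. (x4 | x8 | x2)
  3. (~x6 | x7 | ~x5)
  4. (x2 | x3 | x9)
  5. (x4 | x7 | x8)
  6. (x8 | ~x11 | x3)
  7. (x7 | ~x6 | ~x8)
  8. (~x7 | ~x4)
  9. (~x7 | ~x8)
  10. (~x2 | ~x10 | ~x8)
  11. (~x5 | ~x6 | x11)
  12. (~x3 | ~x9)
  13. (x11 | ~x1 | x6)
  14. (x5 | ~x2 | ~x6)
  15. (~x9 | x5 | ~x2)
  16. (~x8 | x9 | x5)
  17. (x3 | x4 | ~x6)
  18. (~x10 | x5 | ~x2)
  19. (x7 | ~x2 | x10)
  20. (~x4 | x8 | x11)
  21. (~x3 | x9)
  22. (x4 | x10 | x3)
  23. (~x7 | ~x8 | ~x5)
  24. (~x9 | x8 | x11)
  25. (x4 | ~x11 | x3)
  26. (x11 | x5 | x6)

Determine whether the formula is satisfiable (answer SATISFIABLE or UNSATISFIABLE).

x1 occurs only negated in the remaining clauses — set x1 = False.
Branch on x2: take x2 = False.
Try x3 = False.
  then x9 is forced to True.
Try x4 = True.
  then x7 is forced to False.
For the remaining variables, x5 = True, x6 = False, x8 = True, x10 = False, x11 = False works.
So x1=False, x2=False, x3=False, x4=True, x5=True, x6=False, x7=False, x8=True, x9=True, x10=False, x11=False is a satisfying assignment.

SATISFIABLE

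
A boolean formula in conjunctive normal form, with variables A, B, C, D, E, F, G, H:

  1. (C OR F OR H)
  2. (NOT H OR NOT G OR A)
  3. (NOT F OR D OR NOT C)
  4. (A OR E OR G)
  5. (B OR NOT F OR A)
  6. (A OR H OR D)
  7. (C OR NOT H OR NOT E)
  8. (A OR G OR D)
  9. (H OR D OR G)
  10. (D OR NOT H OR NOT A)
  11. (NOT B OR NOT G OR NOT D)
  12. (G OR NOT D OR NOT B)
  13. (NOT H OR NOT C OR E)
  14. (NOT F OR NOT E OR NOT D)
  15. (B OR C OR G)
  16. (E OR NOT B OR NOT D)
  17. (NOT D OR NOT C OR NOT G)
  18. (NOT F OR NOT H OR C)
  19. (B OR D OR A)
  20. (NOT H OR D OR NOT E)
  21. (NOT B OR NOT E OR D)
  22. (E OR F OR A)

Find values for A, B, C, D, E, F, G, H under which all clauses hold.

Set A = True and propagate.
For the remaining variables, B = True, C = False, D = False, E = False, F = True, G = True, H = False works.
Every clause has at least one true literal under this assignment.

A=T, B=T, C=F, D=F, E=F, F=T, G=T, H=F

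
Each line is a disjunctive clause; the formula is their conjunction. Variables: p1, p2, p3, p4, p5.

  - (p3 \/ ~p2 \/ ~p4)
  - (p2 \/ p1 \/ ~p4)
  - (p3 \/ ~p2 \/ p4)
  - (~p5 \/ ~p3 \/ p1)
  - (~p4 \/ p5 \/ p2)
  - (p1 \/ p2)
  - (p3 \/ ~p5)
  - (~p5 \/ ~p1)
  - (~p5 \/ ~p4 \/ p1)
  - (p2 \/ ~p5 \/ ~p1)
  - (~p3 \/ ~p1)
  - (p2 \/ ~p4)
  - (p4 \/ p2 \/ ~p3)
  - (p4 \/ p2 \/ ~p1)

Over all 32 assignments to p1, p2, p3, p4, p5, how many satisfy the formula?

The models are:
  p1=F p2=T p3=T p4=F p5=F
  p1=F p2=T p3=T p4=T p5=F
Count: 2.

2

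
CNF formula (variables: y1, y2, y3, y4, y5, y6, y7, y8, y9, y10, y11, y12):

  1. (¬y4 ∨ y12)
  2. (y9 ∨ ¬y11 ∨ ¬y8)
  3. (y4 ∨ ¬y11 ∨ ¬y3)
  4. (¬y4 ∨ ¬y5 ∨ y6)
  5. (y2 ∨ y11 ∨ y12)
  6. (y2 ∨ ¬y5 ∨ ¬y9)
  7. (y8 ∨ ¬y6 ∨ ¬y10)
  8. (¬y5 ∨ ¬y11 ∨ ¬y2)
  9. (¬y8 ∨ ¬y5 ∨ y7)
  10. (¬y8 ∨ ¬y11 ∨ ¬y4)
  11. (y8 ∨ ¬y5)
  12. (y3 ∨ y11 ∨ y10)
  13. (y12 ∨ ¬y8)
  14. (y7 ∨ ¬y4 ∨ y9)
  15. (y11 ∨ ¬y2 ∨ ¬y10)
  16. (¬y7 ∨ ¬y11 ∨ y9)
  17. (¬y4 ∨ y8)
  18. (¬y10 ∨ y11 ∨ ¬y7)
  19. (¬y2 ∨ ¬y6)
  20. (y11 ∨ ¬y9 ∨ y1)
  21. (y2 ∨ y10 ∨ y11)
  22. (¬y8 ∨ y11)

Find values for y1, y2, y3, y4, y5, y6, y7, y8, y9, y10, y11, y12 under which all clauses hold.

y1 = 0  y2 = 0  y3 = 0  y4 = 0  y5 = 0  y6 = 1  y7 = 0  y8 = 0  y9 = 0  y10 = 0  y11 = 1  y12 = 1

Check each clause:
  1. (y12 ∨ ¬y4) — ¬y4 is true.
  2. (y9 ∨ ¬y8 ∨ ¬y11) — ¬y8 is true.
  3. (¬y11 ∨ ¬y3 ∨ y4) — ¬y3 is true.
  4. (¬y4 ∨ ¬y5 ∨ y6) — ¬y5 is true.
  5. (y2 ∨ y12 ∨ y11) — y11 is true.
  6. (¬y5 ∨ y2 ∨ ¬y9) — ¬y5 is true.
  7. (y8 ∨ ¬y6 ∨ ¬y10) — ¬y10 is true.
  8. (¬y2 ∨ ¬y11 ∨ ¬y5) — ¬y5 is true.
  9. (¬y8 ∨ y7 ∨ ¬y5) — ¬y8 is true.
  10. (¬y4 ∨ ¬y11 ∨ ¬y8) — ¬y8 is true.
  11. (y8 ∨ ¬y5) — ¬y5 is true.
  12. (y10 ∨ y3 ∨ y11) — y11 is true.
  13. (¬y8 ∨ y12) — ¬y8 is true.
  14. (y9 ∨ y7 ∨ ¬y4) — ¬y4 is true.
  15. (y11 ∨ ¬y10 ∨ ¬y2) — y11 is true.
  16. (y9 ∨ ¬y7 ∨ ¬y11) — ¬y7 is true.
  17. (¬y4 ∨ y8) — ¬y4 is true.
  18. (y11 ∨ ¬y10 ∨ ¬y7) — ¬y7 is true.
  19. (¬y2 ∨ ¬y6) — ¬y2 is true.
  20. (y1 ∨ ¬y9 ∨ y11) — y11 is true.
  21. (y2 ∨ y11 ∨ y10) — y11 is true.
  22. (¬y8 ∨ y11) — ¬y8 is true.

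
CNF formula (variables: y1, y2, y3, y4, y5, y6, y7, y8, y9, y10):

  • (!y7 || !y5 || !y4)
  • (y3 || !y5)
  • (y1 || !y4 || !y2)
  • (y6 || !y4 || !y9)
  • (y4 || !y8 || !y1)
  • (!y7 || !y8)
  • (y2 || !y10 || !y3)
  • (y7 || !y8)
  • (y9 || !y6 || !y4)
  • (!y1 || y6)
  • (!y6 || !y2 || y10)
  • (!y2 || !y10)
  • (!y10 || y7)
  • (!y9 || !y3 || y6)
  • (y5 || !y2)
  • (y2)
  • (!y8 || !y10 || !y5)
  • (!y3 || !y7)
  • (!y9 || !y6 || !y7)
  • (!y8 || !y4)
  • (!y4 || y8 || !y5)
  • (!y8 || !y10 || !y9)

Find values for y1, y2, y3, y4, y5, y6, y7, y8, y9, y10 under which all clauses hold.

y1 = False, y2 = True, y3 = True, y4 = False, y5 = True, y6 = False, y7 = False, y8 = False, y9 = False, y10 = False

Check each clause:
  1. (!y7 || !y4 || !y5) — !y7 is true.
  2. (!y5 || y3) — y3 is true.
  3. (y1 || !y2 || !y4) — !y4 is true.
  4. (y6 || !y9 || !y4) — !y4 is true.
  5. (!y8 || y4 || !y1) — !y8 is true.
  6. (!y8 || !y7) — !y8 is true.
  7. (y2 || !y3 || !y10) — y2 is true.
  8. (!y8 || y7) — !y8 is true.
  9. (!y4 || y9 || !y6) — !y6 is true.
  10. (y6 || !y1) — !y1 is true.
  11. (!y6 || !y2 || y10) — !y6 is true.
  12. (!y10 || !y2) — !y10 is true.
  13. (y7 || !y10) — !y10 is true.
  14. (!y9 || y6 || !y3) — !y9 is true.
  15. (y5 || !y2) — y5 is true.
  16. (y2) — y2 is true.
  17. (!y8 || !y10 || !y5) — !y8 is true.
  18. (!y3 || !y7) — !y7 is true.
  19. (!y6 || !y9 || !y7) — !y7 is true.
  20. (!y8 || !y4) — !y8 is true.
  21. (y8 || !y4 || !y5) — !y4 is true.
  22. (!y9 || !y10 || !y8) — !y8 is true.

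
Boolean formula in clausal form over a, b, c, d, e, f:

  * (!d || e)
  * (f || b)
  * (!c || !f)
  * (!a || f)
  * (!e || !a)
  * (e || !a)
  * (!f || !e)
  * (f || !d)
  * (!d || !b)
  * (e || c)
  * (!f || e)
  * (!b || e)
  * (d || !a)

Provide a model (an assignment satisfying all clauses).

a=False  b=True  c=True  d=False  e=True  f=False

Pure literal: a appears only negated; assign a = False.
Try b = True.
  then d is forced to False.
  then e is forced to True.
  then f is forced to False.
c is now unconstrained; take c = True.
Every clause has at least one true literal under this assignment.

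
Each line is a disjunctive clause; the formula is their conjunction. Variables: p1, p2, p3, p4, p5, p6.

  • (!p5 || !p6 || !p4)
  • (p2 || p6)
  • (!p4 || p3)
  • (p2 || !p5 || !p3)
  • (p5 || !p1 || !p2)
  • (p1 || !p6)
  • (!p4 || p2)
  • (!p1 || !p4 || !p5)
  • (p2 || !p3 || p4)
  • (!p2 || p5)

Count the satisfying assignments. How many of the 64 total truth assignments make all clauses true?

Split on p2, then p4.
  p2=T, p4=T: remaining (p1,p3,p5,p6) ∈ {(F,T,T,F)} — 1.
  p2=T, p4=F: p3 free; 3 ways for (p1,p5,p6) × 2^1 = 6.
  p2=F, p4=T: a clause becomes empty — 0.
  p2=F, p4=F: remaining (p1,p3,p5,p6) ∈ {(T,F,F,T); (T,F,T,T)} — 2.
Total: 1 + 6 + 0 + 2 = 9.

9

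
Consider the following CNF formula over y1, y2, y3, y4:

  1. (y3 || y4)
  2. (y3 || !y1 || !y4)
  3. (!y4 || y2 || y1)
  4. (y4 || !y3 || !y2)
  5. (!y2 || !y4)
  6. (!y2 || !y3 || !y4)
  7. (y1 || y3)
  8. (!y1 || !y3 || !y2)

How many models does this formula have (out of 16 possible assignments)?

3

Satisfying assignments:
  y1=0 y2=0 y3=1 y4=0
  y1=1 y2=0 y3=1 y4=0
  y1=1 y2=0 y3=1 y4=1
Count: 3.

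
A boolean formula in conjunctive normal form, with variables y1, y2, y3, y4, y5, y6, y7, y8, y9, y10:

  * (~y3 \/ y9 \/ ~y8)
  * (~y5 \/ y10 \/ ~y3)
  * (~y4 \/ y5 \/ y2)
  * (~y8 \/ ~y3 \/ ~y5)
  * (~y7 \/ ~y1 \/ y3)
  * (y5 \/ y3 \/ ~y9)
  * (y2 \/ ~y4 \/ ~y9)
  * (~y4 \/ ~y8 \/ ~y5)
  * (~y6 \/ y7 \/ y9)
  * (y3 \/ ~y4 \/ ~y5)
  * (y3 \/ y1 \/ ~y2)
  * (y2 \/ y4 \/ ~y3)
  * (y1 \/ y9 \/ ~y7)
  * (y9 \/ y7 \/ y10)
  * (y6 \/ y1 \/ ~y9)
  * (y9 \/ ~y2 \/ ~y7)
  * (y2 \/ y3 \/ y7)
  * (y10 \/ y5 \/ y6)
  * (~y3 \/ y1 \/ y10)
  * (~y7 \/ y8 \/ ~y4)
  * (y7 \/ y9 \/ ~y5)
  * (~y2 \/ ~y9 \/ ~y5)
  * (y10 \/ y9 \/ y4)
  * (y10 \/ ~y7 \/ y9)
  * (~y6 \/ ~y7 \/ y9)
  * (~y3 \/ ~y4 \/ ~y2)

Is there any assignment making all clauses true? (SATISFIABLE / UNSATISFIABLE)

SATISFIABLE

Pure literal: y10 appears only positively; assign y10 = True.
Branch on y1: take y1 = True.
The remaining clauses are satisfied by y2 = True, y3 = True, y4 = False, y5 = False, y6 = True, y7 = True, y8 = False, y9 = True.
So y1 = T  y2 = T  y3 = T  y4 = F  y5 = F  y6 = T  y7 = T  y8 = F  y9 = T  y10 = T is a satisfying assignment.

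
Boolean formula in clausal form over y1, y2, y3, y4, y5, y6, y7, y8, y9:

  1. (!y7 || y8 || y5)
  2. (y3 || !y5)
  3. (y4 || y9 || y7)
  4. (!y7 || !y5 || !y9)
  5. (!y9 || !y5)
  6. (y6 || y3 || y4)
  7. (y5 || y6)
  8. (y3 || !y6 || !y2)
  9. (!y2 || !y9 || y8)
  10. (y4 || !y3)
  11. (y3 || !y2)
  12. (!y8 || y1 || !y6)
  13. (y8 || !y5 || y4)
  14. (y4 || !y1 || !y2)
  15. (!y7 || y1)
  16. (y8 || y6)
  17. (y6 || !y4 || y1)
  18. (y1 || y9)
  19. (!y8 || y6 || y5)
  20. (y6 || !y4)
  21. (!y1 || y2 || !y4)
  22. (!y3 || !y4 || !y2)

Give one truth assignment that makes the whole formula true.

Branch on y1: take y1 = True.
Try y2 = False.
  then y4 is forced to False.
  then y3 is forced to False.
  then y5 is forced to False.
  then y6 is forced to True.
Try y7 = True.
  then y8 is forced to True.
y9 is now unconstrained; take y9 = True.
Every clause has at least one true literal under this assignment.

y1 = 1, y2 = 0, y3 = 0, y4 = 0, y5 = 0, y6 = 1, y7 = 1, y8 = 1, y9 = 1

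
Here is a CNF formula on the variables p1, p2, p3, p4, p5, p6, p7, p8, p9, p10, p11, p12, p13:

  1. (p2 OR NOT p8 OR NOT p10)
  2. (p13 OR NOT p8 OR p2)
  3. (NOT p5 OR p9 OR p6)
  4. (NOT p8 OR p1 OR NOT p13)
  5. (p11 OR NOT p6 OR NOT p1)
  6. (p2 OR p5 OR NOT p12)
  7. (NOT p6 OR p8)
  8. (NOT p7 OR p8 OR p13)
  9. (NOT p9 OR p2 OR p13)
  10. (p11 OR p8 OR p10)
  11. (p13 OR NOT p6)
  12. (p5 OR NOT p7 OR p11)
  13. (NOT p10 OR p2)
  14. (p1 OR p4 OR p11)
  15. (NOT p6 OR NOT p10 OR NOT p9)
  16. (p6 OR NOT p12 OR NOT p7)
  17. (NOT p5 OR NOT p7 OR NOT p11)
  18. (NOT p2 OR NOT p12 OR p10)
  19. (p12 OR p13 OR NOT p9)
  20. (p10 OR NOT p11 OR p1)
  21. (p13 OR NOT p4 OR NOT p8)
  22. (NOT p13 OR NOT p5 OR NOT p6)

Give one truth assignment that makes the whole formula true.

p1 = T  p2 = T  p3 = F  p4 = T  p5 = T  p6 = F  p7 = F  p8 = F  p9 = T  p10 = T  p11 = F  p12 = T  p13 = T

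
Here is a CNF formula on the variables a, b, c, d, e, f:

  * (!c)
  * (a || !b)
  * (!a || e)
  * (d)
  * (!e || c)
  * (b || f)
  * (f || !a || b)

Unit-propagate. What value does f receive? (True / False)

(!c) is a unit clause: c = False.
(d) stands alone — d = True.
(c || !e): since c = False, the clause reduces to (!e). e = False.
In (!a || e), e is now false; !a must hold, so a = False.
(a || !b) with a = False leaves only !b, so b = False.
From (b || f) and b = False: f = True.

True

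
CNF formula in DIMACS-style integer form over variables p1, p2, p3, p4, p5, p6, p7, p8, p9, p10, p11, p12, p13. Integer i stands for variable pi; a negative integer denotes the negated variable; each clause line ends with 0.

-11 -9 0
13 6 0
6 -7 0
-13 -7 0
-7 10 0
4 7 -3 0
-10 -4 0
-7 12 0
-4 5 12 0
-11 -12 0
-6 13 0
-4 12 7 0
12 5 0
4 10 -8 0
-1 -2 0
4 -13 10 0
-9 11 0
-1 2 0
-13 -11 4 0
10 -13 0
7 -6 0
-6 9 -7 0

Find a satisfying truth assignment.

Pure literal: p1 appears only negated; assign p1 = False.
p3 occurs only negated in the remaining clauses — set p3 = False.
Branch on p4: take p4 = False.
Set p5 = False and propagate.
  then p12 is forced to True.
  then p11 is forced to False.
  then p9 is forced to False.
For the remaining variables, p2 = False, p6 = False, p7 = False, p8 = True, p10 = True, p13 = True works.

p1=False  p2=False  p3=False  p4=False  p5=False  p6=False  p7=False  p8=True  p9=False  p10=True  p11=False  p12=True  p13=True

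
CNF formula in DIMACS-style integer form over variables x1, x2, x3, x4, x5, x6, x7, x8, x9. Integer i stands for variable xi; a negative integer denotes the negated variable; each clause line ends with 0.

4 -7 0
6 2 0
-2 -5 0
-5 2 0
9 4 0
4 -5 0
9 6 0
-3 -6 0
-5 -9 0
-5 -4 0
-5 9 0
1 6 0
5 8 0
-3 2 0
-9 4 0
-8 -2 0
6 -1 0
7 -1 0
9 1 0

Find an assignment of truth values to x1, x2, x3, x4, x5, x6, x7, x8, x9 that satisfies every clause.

x1=True, x2=False, x3=False, x4=True, x5=False, x6=True, x7=True, x8=True, x9=True

Pure literal: x3 appears only negated; assign x3 = False.
Set x1 = True and propagate.
  then x6 is forced to True.
  then x7 is forced to True.
  then x4 is forced to True.
  then x5 is forced to False.
  then x8 is forced to True.
  then x2 is forced to False.
x9 is now unconstrained; take x9 = True.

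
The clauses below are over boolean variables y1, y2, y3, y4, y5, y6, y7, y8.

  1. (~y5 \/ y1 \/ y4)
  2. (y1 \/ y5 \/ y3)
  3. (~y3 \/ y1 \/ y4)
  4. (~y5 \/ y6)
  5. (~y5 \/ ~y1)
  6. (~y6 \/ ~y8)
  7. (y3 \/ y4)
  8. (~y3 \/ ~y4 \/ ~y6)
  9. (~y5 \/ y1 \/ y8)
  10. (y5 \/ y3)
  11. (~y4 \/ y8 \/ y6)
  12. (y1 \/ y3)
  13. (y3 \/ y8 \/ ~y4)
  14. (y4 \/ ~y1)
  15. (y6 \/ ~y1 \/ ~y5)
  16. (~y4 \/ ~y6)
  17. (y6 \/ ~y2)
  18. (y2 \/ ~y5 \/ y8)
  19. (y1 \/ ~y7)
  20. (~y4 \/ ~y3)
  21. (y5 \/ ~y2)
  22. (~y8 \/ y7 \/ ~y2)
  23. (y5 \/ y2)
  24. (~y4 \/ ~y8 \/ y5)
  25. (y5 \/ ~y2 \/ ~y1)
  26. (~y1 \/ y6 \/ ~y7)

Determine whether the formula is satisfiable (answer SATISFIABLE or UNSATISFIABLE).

UNSATISFIABLE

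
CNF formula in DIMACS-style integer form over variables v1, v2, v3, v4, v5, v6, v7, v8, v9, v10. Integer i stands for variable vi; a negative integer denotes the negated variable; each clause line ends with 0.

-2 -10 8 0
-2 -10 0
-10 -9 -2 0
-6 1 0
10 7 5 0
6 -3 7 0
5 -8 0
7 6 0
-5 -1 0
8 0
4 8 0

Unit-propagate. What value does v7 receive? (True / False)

True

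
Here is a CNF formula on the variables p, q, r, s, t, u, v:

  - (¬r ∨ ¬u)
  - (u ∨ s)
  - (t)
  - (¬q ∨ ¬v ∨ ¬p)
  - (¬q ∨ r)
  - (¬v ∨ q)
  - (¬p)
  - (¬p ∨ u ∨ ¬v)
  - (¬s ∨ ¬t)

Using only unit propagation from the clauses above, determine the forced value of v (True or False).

False

Unit clause (t) sets t = True.
(¬p) stands alone — p = False.
(¬s ∨ ¬t) with t = True leaves only ¬s, so s = False.
(u ∨ s): since s = False, the clause reduces to (u). u = True.
In (¬r ∨ ¬u), ¬u is now false; ¬r must hold, so r = False.
From (¬q ∨ r) and r = False: q = False.
(¬v ∨ q): since q = False, the clause reduces to (¬v). v = False.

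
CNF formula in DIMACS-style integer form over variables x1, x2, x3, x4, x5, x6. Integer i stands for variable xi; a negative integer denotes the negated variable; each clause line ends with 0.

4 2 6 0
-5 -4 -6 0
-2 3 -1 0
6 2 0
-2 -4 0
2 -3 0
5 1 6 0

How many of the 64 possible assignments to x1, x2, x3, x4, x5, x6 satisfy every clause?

Case analysis on x2 and x6:
  x2=T, x6=T: x5 free; 3 ways for (x1,x3,x4) × 2^1 = 6.
  x2=T, x6=F: remaining (x1,x3,x4,x5) ∈ {(F,F,F,T); (F,T,F,T); (T,T,F,F); (T,T,F,T)} — 4.
  x2=F, x6=T: x1 free; 3 ways for (x3,x4,x5) × 2^1 = 6.
  x2=F, x6=F: a clause becomes empty — 0.
Total: 6 + 4 + 6 + 0 = 16.

16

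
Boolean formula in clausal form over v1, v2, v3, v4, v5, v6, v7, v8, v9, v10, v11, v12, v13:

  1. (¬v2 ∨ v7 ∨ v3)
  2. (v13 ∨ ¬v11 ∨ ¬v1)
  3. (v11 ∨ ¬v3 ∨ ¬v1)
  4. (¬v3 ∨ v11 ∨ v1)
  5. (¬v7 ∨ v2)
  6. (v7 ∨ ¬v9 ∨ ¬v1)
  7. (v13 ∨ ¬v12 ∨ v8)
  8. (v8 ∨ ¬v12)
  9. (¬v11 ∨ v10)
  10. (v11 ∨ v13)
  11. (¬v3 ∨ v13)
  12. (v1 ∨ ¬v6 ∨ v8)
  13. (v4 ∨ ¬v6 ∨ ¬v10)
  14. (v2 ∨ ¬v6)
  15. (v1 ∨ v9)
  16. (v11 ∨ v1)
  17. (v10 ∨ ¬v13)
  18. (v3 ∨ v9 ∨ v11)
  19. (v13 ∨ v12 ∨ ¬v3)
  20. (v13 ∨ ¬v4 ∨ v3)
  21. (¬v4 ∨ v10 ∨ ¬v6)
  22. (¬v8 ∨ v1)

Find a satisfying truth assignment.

v1=True, v2=True, v3=True, v4=False, v5=False, v6=False, v7=True, v8=True, v9=True, v10=True, v11=True, v12=False, v13=True

v6 occurs only negated in the remaining clauses — set v6 = False.
Set v1 = True and propagate.
Branch on v2: take v2 = True.
For the remaining variables, v3 = True, v4 = False, v5 = False, v7 = True, v8 = True, v9 = True, v10 = True, v11 = True, v12 = False, v13 = True works.
Every clause has at least one true literal under this assignment.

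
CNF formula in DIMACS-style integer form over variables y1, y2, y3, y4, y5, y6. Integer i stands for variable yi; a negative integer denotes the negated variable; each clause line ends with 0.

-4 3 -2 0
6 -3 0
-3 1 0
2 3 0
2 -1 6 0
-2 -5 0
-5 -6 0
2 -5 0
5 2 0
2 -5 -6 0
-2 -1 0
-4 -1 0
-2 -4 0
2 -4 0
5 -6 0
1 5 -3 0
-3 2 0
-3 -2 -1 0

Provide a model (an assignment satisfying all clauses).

y1 = F, y2 = T, y3 = F, y4 = F, y5 = F, y6 = F

y4 occurs only negated in the remaining clauses — set y4 = False.
Set y1 = False and propagate.
  then y3 is forced to False.
  then y2 is forced to True.
  then y5 is forced to False.
  then y6 is forced to False.
Every clause has at least one true literal under this assignment.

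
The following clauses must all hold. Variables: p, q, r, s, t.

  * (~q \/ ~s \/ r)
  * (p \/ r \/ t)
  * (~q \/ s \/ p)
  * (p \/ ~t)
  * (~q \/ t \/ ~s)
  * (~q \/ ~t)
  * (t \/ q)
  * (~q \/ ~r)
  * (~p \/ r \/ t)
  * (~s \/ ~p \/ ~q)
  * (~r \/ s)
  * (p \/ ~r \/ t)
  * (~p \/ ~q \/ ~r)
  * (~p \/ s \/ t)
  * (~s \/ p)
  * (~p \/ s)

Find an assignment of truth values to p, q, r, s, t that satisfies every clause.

p=True  q=False  r=True  s=True  t=True

Try p = True.
  then s is forced to True.
  then q is forced to False.
  then t is forced to True.
r is now unconstrained; take r = True.
Check each clause:
  1. (r \/ ~s \/ ~q) — r is true.
  2. (t \/ p \/ r) — p is true.
  3. (s \/ ~q \/ p) — p is true.
  4. (~t \/ p) — p is true.
  5. (t \/ ~s \/ ~q) — t is true.
  6. (~q \/ ~t) — ~q is true.
  7. (q \/ t) — t is true.
  8. (~r \/ ~q) — ~q is true.
  9. (t \/ ~p \/ r) — r is true.
  10. (~q \/ ~s \/ ~p) — ~q is true.
  11. (~r \/ s) — s is true.
  12. (t \/ ~r \/ p) — p is true.
  13. (~q \/ ~r \/ ~p) — ~q is true.
  14. (t \/ ~p \/ s) — s is true.
  15. (~s \/ p) — p is true.
  16. (~p \/ s) — s is true.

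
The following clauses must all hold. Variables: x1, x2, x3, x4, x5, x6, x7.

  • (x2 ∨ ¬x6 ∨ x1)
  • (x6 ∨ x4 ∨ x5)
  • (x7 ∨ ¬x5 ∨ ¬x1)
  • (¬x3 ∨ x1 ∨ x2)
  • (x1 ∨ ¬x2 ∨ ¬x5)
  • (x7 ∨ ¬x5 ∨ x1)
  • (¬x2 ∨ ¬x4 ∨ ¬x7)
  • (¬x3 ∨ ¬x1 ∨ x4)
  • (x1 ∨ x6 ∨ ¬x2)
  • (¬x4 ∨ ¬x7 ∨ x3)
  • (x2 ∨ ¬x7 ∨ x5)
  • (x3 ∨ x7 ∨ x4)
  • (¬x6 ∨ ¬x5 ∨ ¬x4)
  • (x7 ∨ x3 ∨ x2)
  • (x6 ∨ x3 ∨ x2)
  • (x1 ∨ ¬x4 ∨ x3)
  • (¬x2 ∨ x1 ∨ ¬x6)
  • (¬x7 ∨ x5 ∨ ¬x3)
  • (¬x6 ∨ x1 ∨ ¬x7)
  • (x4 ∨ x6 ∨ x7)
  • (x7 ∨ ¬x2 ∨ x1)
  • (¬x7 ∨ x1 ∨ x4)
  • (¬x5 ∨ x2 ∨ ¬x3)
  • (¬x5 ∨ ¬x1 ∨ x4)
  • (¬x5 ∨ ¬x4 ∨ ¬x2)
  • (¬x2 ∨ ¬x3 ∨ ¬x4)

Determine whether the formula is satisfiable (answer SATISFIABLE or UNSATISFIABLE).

SATISFIABLE

Branch on x1: take x1 = True.
For the remaining variables, x2 = True, x3 = False, x4 = True, x5 = False, x6 = False, x7 = False works.
So x1 = True, x2 = True, x3 = False, x4 = True, x5 = False, x6 = False, x7 = False is a satisfying assignment.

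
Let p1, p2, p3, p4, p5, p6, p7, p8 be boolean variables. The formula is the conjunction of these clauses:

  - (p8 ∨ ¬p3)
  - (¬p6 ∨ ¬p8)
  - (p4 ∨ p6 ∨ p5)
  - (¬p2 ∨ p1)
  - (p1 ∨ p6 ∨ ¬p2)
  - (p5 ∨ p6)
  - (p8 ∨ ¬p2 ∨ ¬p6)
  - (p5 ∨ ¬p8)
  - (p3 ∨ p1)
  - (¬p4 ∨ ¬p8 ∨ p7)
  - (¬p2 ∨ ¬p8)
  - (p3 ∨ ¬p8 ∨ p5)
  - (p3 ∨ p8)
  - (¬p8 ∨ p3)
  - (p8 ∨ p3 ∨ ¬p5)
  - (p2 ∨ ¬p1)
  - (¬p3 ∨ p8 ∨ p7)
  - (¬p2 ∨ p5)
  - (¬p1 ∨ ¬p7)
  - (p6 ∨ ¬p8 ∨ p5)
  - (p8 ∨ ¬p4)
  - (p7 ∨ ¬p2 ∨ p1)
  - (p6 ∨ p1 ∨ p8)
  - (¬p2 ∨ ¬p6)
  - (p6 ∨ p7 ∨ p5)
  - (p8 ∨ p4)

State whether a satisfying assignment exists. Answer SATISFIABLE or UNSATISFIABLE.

SATISFIABLE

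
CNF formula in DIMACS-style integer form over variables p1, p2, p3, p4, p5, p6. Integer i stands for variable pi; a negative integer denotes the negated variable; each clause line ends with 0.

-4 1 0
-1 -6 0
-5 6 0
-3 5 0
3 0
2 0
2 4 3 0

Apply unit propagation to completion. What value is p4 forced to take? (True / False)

(p3) is a unit clause: p3 = True.
(p5 | ~p3) with p3 = True leaves only p5, so p5 = True.
In (~p5 | p6), ~p5 is now false; p6 must hold, so p6 = True.
In (~p1 | ~p6), ~p6 is now false; ~p1 must hold, so p1 = False.
(~p4 | p1): since p1 = False, the clause reduces to (~p4). p4 = False.

False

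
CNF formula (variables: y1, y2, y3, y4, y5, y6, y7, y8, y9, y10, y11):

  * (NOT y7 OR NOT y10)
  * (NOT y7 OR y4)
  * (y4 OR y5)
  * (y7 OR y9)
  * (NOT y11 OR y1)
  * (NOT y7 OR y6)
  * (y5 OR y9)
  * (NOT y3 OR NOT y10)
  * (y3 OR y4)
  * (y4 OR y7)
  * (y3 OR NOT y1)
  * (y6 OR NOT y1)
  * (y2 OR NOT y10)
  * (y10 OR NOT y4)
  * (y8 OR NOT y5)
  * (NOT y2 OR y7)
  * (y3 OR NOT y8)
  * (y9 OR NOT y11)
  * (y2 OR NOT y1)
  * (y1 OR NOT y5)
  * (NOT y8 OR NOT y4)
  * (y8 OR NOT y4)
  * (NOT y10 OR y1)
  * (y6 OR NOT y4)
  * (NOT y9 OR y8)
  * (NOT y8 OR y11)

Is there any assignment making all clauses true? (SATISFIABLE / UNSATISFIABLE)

UNSATISFIABLE

y4 = True:
  propagation gives y10=True, y7=False, y9=True, y3=False; an empty clause results — contradiction.
y4 = False:
  propagation gives y7=False; an empty clause results — contradiction.
Every branch closes, so no satisfying assignment exists.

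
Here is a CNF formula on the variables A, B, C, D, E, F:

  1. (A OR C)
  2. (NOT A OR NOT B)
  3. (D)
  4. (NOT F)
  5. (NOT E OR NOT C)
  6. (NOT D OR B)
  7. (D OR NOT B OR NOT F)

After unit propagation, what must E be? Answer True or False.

Unit clause (D) sets D = True.
(NOT F) is a unit clause: F = False.
From (NOT D OR B) and D = True: B = True.
(NOT B OR NOT A) with B = True leaves only NOT A, so A = False.
In (A OR C), A is now false; C must hold, so C = True.
(NOT C OR NOT E): since C = True, the clause reduces to (NOT E). E = False.

False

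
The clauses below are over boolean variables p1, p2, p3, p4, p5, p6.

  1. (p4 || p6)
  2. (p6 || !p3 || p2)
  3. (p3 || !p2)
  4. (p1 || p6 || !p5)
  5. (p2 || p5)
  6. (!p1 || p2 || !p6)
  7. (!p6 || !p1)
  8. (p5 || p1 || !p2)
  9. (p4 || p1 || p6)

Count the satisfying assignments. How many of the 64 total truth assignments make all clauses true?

Case analysis on p6 and p1:
  p6=T, p1=T: a clause becomes empty — 0.
  p6=T, p1=F: p4 free; 3 ways for (p2,p3,p5) × 2^1 = 6.
  p6=F, p1=T: remaining (p2,p3,p4,p5) ∈ {(F,F,T,T); (T,T,T,F); (T,T,T,T)} — 3.
  p6=F, p1=F: a clause becomes empty — 0.
Total: 0 + 6 + 3 + 0 = 9.

9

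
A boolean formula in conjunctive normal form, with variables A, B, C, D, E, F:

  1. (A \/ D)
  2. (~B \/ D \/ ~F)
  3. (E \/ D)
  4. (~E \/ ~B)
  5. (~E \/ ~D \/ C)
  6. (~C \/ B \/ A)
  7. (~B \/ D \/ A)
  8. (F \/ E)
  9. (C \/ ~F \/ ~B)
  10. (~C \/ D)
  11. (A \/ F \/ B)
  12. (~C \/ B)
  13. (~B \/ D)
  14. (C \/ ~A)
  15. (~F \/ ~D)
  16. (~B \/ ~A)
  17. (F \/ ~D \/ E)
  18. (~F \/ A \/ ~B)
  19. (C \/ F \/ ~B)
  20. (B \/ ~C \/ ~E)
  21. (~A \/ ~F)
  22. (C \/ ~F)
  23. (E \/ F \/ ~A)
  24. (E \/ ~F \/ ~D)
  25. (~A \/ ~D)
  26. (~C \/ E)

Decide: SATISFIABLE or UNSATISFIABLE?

UNSATISFIABLE

B = True:
  propagation gives E=False, D=True, F=True; an empty clause results — contradiction.
B = False:
  propagation gives C=False, A=False, D=True, E=False; an empty clause results — contradiction.
Every branch closes, so no satisfying assignment exists.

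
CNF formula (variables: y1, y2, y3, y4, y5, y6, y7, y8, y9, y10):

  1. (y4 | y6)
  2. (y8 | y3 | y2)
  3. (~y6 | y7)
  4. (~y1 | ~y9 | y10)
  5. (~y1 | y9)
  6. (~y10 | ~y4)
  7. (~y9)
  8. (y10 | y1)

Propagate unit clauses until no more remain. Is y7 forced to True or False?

True

(~y9) is a unit clause: y9 = False.
(y9 | ~y1) with y9 = False leaves only ~y1, so y1 = False.
From (y1 | y10) and y1 = False: y10 = True.
(~y4 | ~y10) with y10 = True leaves only ~y4, so y4 = False.
(y4 | y6) with y4 = False leaves only y6, so y6 = True.
(y7 | ~y6) with y6 = True leaves only y7, so y7 = True.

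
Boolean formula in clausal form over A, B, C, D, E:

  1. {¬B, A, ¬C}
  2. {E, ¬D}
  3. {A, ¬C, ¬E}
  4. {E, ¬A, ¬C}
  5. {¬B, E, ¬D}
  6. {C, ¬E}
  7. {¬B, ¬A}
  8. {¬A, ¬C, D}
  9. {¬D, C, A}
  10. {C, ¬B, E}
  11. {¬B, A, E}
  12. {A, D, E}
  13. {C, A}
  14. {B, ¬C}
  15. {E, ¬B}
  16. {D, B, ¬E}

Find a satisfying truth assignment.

Try A = True.
  then B is forced to False.
  then C is forced to False.
  then E is forced to False.
  then D is forced to False.

A=True, B=False, C=False, D=False, E=False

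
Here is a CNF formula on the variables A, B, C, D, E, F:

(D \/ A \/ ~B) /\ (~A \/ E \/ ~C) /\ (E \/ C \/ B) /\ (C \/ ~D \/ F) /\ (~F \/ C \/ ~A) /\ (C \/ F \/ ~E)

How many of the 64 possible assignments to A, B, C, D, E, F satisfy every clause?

25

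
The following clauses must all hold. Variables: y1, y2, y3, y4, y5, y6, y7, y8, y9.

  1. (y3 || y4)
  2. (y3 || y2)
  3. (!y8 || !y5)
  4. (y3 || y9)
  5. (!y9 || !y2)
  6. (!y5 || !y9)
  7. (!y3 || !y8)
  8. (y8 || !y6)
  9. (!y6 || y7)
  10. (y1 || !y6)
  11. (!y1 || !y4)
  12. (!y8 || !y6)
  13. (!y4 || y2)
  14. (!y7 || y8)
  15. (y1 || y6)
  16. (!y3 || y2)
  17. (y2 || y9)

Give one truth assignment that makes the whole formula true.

y1=True, y2=True, y3=True, y4=False, y5=True, y6=False, y7=False, y8=False, y9=False

Check each clause:
  1. (y3 || y4) — y3 is true.
  2. (y3 || y2) — y2 is true.
  3. (!y8 || !y5) — !y8 is true.
  4. (y9 || y3) — y3 is true.
  5. (!y2 || !y9) — !y9 is true.
  6. (!y9 || !y5) — !y9 is true.
  7. (!y3 || !y8) — !y8 is true.
  8. (y8 || !y6) — !y6 is true.
  9. (y7 || !y6) — !y6 is true.
  10. (!y6 || y1) — y1 is true.
  11. (!y4 || !y1) — !y4 is true.
  12. (!y8 || !y6) — !y8 is true.
  13. (!y4 || y2) — y2 is true.
  14. (y8 || !y7) — !y7 is true.
  15. (y6 || y1) — y1 is true.
  16. (y2 || !y3) — y2 is true.
  17. (y2 || y9) — y2 is true.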